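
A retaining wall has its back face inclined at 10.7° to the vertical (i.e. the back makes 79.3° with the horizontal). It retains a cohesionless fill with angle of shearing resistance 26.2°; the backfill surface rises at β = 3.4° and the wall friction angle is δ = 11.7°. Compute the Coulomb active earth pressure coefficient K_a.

0.457

K_a = sin²(α+φ) / [sin²α · sin(α−δ) · (1 + √{sin(φ+δ)sin(φ−β) / (sin(α−δ)sin(α+β))})²].
With α = 79.3°, φ = 26.2°, δ = 11.7°, β = 3.4°: K_a = 0.4565.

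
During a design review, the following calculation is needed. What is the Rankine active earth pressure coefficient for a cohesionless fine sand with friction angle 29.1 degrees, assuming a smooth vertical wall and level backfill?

K_a = (1 − sin φ)/(1 + sin φ) = (1 − sin 29.1°)/(1 + sin 29.1°) = 0.3456.

0.346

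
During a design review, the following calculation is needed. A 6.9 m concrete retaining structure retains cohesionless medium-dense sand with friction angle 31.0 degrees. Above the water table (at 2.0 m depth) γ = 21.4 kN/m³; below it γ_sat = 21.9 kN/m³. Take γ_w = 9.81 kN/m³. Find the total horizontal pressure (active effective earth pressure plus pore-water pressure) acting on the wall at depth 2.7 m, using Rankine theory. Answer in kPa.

23.3 kPa

K_a = (1 − sin φ)/(1 + sin φ) = 0.3201.
γ' = 21.9 − 9.81 = 12.09 kN/m³.
Effective vertical stress at 2.7 m: σ'_v = 21.4×2.0 + 12.09×0.700 = 51.26 kPa.
σ'_h = K_a σ'_v = 0.3201 × 51.26 = 16.41 kPa; u = γ_w × 0.700 = 6.867 kPa.
Total σ_h = 16.41 + 6.867 = 23.28 kPa.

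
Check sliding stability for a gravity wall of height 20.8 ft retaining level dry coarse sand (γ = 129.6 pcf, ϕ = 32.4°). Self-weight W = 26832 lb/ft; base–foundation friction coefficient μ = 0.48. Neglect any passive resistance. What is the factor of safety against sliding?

1.52

K_a = tan²(45° − 32.4°/2) = 0.3022.
P_a = ½K_aγH² = 0.5×0.3022×129.6×20.8² = 8473 lb/ft, acting at H/3 = 6.933 ft above the base.
FS_sliding = μW / P_a = 0.48×26832 / 8473 = 1.520.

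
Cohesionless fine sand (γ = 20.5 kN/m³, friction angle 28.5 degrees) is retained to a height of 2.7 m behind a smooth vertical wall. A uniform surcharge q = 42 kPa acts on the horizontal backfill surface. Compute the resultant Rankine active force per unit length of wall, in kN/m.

K_a = tan²(45° − φ/2) = 0.3540.
Soil triangle: ½ K_a γ H² = 0.5×0.3540×20.5×2.7² = 26.45 kN/m.
Surcharge rectangle: K_a q H = 0.3540×42×2.7 = 40.14 kN/m.
Total = 26.45 + 40.14 = 66.59 kN/m.

66.6 kN/m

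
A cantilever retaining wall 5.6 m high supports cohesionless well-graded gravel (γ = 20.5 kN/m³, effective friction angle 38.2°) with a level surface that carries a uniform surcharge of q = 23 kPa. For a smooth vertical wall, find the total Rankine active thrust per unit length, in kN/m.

K_a = tan²(45° − φ/2) = 0.2358.
Soil triangle: ½ K_a γ H² = 0.5×0.2358×20.5×5.6² = 75.79 kN/m.
Surcharge rectangle: K_a q H = 0.2358×23×5.6 = 30.37 kN/m.
Total = 75.79 + 30.37 = 106.2 kN/m.

106 kN/m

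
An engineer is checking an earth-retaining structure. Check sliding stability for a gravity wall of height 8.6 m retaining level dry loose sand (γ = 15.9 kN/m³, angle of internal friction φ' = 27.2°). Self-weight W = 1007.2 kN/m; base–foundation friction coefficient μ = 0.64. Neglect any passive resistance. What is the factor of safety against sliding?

2.94

K_a = tan²(45° − 27.2°/2) = 0.3726.
P_a = ½K_aγH² = 0.5×0.3726×15.9×8.6² = 219.1 kN/m, acting at H/3 = 2.867 m above the base.
FS_sliding = μW / P_a = 0.64×1007.2 / 219.1 = 2.942.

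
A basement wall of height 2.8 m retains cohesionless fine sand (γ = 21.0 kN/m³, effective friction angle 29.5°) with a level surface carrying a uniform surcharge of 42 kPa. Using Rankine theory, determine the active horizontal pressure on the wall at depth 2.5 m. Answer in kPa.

32.1 kPa

K_a = (1 − sin φ)/(1 + sin φ) = 0.3401.
σ_v = γz + q = 21.0 × 2.5 + 42 = 94.50 kPa.
σ_h = K_a σ_v = 0.3401 × 94.50 = 32.14 kPa.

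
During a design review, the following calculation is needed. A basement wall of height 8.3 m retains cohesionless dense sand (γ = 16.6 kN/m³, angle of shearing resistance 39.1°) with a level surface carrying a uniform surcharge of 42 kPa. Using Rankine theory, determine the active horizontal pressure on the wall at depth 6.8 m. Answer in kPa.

K_a = (1 − sin φ)/(1 + sin φ) = 0.2265.
σ_v = γz + q = 16.6 × 6.8 + 42 = 154.9 kPa.
σ_h = K_a σ_v = 0.2265 × 154.9 = 35.08 kPa.

35.1 kPa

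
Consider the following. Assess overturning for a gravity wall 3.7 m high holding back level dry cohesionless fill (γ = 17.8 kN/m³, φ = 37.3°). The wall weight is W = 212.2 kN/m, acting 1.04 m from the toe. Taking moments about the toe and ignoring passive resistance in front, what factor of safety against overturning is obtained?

K_a = tan²(45° − 37.3°/2) = 0.2453.
P_a = ½K_aγH² = 0.5×0.2453×17.8×3.7² = 29.89 kN/m, acting at H/3 = 1.233 m above the base.
Overturning moment M_o = P_a × H/3 = 29.89 × 1.233 = 36.87.
Resisting moment M_r = W × 1.04 = 212.2 × 1.04 = 220.7.
FS_overturning = M_r/M_o = 220.7/36.87 = 5.986.

5.99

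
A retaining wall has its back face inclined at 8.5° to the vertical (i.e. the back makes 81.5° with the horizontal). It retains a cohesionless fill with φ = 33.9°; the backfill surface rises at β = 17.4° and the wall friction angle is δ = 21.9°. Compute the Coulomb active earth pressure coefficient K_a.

0.416

K_a = sin²(α+φ) / [sin²α · sin(α−δ) · (1 + √{sin(φ+δ)sin(φ−β) / (sin(α−δ)sin(α+β))})²].
With α = 81.5°, φ = 33.9°, δ = 21.9°, β = 17.4°: K_a = 0.4159.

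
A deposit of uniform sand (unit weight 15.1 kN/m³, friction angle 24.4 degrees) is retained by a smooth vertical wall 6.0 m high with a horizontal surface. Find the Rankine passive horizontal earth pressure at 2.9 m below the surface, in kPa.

K_p = (1 + sin φ)/(1 − sin φ) = 2.408.
σ_h = K_p γ z = 2.408 × 15.1 × 2.9 = 105.4 kPa.

105 kPa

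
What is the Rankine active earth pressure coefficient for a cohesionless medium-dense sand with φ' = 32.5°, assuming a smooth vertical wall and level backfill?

0.301

K_a = tan²(45° − φ/2) = tan²(28.75°) = 0.3010.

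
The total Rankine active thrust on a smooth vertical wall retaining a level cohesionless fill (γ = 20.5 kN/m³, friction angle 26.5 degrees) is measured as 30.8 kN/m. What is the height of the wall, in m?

K_a = 0.3829. P_a = ½ K_a γ H² ⇒ H = √(2P_a/(K_a γ)).
H = √(2×30.8/(0.3829×20.5)) = 2.801 m.

2.80 m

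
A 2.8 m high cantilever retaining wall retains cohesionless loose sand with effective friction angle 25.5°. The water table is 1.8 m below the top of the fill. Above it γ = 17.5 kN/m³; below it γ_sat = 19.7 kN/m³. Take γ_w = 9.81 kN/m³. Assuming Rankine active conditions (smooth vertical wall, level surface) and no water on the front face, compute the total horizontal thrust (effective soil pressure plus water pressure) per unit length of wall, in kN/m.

K_a = tan²(45° − φ/2) = 0.3981.
γ' = 19.7 − 9.81 = 9.890 kN/m³. Depth below WT = 1.0 m.
σ'_h at WT = K_a γ d_w = 12.54 kPa; at base = 12.54 + K_a γ' × 1.0 = 16.48 kPa.
P₁ (0–1.8 m) = ½×12.54×1.8 = 11.29. P₂ (1.8–2.8 m) = ½(12.54+16.48)×1.0 = 14.51.
P_w = ½ γ_w h₂² = 0.5×9.81×1.0² = 4.905. Total = 11.29+14.51+4.905 = 30.70 kN/m.

30.7 kN/m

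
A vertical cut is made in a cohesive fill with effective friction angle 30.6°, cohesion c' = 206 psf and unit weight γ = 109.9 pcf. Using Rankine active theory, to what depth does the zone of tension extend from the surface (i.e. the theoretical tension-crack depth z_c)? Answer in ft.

6.57 ft

K_a = tan²(45° − 30.6°/2) = 0.3253; √K_a = 0.5704.
The active pressure is zero where K_a γ z = 2c√K_a, so z_c = 2c/(γ√K_a) = 2×206/(109.9×0.5704) = 6.572 ft.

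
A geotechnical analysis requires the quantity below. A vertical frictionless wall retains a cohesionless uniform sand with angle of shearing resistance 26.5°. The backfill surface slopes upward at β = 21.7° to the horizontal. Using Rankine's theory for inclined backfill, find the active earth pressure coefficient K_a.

0.535

K_a = cos β · (cos β − √(cos²β − cos²φ)) / (cos β + √(cos²β − cos²φ)).
cos β = 0.9291, cos φ = 0.8949, √(cos²β − cos²φ) = 0.2498.
K_a = 0.9291 × (0.9291 − 0.2498)/(0.9291 + 0.2498) = 0.5354.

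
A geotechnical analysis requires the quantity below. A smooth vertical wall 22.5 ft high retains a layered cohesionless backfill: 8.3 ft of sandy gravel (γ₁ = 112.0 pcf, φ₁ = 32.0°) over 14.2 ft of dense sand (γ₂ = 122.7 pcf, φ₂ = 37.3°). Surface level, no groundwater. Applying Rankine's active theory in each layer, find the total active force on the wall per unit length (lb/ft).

K_a1 = tan²(45°−32.0°/2) = 0.3073; K_a2 = tan²(45°−37.3°/2) = 0.2453.
Layer 1: σ at base = K_a1 γ₁ h₁ = 285.6 psf; P₁ = ½×285.6×8.3 = 1185.
Layer 2: σ_v at top = γ₁h₁ = 929.6; σ_h top = K_a2×929.6 = 228.1; σ_h base = K_a2×(929.6+122.7×14.2) = 655.5.
P₂ = ½(228.1+655.5)×14.2 = 6274. Total P_a = 1185+6274 = 7459 lb/ft.

7460 lb/ft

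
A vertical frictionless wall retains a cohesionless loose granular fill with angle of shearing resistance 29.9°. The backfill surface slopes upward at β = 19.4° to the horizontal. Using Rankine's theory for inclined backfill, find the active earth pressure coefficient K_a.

0.410

K_a = cos β · (cos β − √(cos²β − cos²φ)) / (cos β + √(cos²β − cos²φ)).
cos β = 0.9432, cos φ = 0.8669, √(cos²β − cos²φ) = 0.3717.
K_a = 0.9432 × (0.9432 − 0.3717)/(0.9432 + 0.3717) = 0.4100.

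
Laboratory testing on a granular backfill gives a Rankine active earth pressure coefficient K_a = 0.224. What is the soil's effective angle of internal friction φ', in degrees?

39.3°

K_a = tan²(45° − φ/2) ⇒ 45° − φ/2 = arctan(√0.224) = 25.33°.
φ = 2(45° − 25.33°) = 39.34°.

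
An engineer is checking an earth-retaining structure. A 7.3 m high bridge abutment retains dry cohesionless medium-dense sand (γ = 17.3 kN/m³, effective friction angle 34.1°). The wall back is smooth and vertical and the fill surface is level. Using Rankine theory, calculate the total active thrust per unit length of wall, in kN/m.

130 kN/m

K_a = tan²(45° − φ/2) = 0.2815.
P_a = ½ K_a γ H² = 0.5 × 0.2815 × 17.3 × 7.3² = 129.8 kN/m.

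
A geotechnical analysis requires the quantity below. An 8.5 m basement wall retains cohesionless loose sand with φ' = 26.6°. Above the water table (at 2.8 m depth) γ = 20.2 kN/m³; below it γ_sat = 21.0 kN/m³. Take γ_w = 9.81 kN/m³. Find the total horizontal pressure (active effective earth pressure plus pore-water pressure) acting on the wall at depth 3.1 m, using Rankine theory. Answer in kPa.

K_a = (1 − sin φ)/(1 + sin φ) = 0.3814.
γ' = 21.0 − 9.81 = 11.19 kN/m³.
Effective vertical stress at 3.1 m: σ'_v = 20.2×2.8 + 11.19×0.300 = 59.92 kPa.
σ'_h = K_a σ'_v = 0.3814 × 59.92 = 22.86 kPa; u = γ_w × 0.300 = 2.943 kPa.
Total σ_h = 22.86 + 2.943 = 25.80 kPa.

25.8 kPa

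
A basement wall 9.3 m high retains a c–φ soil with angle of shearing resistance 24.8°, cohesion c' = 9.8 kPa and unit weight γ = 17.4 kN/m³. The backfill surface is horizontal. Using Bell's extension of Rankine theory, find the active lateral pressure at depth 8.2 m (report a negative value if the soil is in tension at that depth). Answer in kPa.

K_a = (1 − sin φ)/(1 + sin φ) = 0.4090.
σ_a = K_a γ z − 2c√K_a = 0.4090×17.4×8.2 − 2×9.8×0.6395 = 45.82 kPa.

45.8 kPa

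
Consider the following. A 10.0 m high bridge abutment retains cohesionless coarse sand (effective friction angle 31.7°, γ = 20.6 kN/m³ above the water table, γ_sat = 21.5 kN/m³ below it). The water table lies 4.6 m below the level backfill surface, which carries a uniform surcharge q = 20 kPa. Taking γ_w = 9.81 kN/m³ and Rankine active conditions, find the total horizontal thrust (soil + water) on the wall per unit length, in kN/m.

K_a = tan²(45° − φ/2) = 0.3111.
γ' = 21.5 − 9.81 = 11.69 kN/m³. h₂ = H − d_w = 5.4 m.
σ'_h: at surface K_a·q = 6.221; at WT K_a(q+γd_w) = 35.70; at base K_a(q+γd_w+γ'h₂) = 55.33 kPa.
P₁ = ½(6.221+35.70)×4.6 = 96.42; P₂ = ½(35.70+55.33)×5.4 = 245.8; P_w = ½γ_w h₂² = 143.0.
Total = 96.42+245.8+143.0 = 485.2 kN/m.

485 kN/m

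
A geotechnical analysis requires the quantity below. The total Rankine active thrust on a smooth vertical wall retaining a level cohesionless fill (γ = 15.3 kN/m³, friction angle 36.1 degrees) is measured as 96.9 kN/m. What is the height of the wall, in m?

7.00 m

K_a = 0.2585. P_a = ½ K_a γ H² ⇒ H = √(2P_a/(K_a γ)).
H = √(2×96.9/(0.2585×15.3)) = 7.000 m.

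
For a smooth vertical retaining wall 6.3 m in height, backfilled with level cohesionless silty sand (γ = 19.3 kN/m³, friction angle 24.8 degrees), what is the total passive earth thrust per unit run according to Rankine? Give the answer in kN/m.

K_p = tan²(45° + φ/2) = 2.445.
P_p = ½ K_p γ H² = 0.5 × 2.445 × 19.3 × 6.3² = 936.5 kN/m.

936 kN/m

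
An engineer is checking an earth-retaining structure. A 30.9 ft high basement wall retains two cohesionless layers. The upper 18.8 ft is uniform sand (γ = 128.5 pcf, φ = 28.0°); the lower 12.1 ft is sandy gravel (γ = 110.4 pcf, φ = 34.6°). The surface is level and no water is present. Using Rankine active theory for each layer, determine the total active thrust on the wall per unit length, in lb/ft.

18500 lb/ft

K_a1 = tan²(45°−28.0°/2) = 0.3610; K_a2 = tan²(45°−34.6°/2) = 0.2756.
Layer 1: σ at base = K_a1 γ₁ h₁ = 872.2 psf; P₁ = ½×872.2×18.8 = 8199.
Layer 2: σ_v at top = γ₁h₁ = 2416; σ_h top = K_a2×2416 = 665.9; σ_h base = K_a2×(2416+110.4×12.1) = 1034.
P₂ = ½(665.9+1034)×12.1 = 10280. Total P_a = 8199+10280 = 18480 lb/ft.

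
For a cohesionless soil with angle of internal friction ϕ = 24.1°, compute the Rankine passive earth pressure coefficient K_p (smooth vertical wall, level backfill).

2.38

K_p = (1 + sin φ)/(1 − sin φ) = tan²(45° + 24.1°/2) = 2.380.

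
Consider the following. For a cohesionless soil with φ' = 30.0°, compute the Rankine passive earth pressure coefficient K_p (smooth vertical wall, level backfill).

3.00

K_p = (1 + sin φ)/(1 − sin φ) = tan²(45° + 30.0°/2) = 3.000.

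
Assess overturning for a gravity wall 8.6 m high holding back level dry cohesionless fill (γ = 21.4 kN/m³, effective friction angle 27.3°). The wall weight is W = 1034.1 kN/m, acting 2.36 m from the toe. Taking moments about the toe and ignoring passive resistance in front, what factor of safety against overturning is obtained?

2.90

K_a = tan²(45° − 27.3°/2) = 0.3711.
P_a = ½K_aγH² = 0.5×0.3711×21.4×8.6² = 293.7 kN/m, acting at H/3 = 2.867 m above the base.
Overturning moment M_o = P_a × H/3 = 293.7 × 2.867 = 841.9.
Resisting moment M_r = W × 2.36 = 1034.1 × 2.36 = 2440.
FS_overturning = M_r/M_o = 2440/841.9 = 2.899.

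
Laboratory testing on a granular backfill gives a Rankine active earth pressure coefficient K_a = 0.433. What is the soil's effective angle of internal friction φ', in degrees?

K_a = tan²(45° − φ/2) ⇒ 45° − φ/2 = arctan(√0.433) = 33.35°.
φ = 2(45° − 33.35°) = 23.31°.

23.3°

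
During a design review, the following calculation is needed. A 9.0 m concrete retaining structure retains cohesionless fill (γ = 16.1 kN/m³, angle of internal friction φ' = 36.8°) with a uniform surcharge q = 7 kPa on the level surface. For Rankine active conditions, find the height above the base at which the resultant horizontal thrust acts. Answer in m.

3.13 m

K_a = 0.2508.
Triangular part P₁ = ½K_aγH² = 163.5 at H/3 = 3.000 m; rectangular part P₂ = K_a q H = 15.80 at H/2 = 4.500 m.
ȳ = (P₁·3.000 + P₂·4.500)/(P₁+P₂) = 3.132 m.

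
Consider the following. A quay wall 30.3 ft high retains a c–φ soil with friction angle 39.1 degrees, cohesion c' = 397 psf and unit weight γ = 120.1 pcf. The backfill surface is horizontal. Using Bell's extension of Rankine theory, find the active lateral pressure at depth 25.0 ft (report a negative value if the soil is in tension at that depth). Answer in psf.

302 psf

K_a = (1 − sin φ)/(1 + sin φ) = 0.2265.
σ_a = K_a γ z − 2c√K_a = 0.2265×120.1×25.0 − 2×397×0.4759 = 302.2 psf.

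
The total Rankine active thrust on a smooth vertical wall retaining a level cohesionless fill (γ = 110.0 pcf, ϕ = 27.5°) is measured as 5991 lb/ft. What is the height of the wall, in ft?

K_a = 0.3682. P_a = ½ K_a γ H² ⇒ H = √(2P_a/(K_a γ)).
H = √(2×5991/(0.3682×110.0)) = 17.20 ft.

17.2 ft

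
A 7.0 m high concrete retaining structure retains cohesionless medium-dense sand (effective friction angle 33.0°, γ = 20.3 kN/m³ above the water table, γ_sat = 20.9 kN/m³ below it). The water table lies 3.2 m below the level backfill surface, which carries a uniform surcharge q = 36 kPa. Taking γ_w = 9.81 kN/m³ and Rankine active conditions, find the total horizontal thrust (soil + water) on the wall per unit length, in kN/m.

272 kN/m

K_a = tan²(45° − φ/2) = 0.2948.
γ' = 20.9 − 9.81 = 11.09 kN/m³. h₂ = H − d_w = 3.8 m.
σ'_h: at surface K_a·q = 10.61; at WT K_a(q+γd_w) = 29.76; at base K_a(q+γd_w+γ'h₂) = 42.19 kPa.
P₁ = ½(10.61+29.76)×3.2 = 64.60; P₂ = ½(29.76+42.19)×3.8 = 136.7; P_w = ½γ_w h₂² = 70.83.
Total = 64.60+136.7+70.83 = 272.1 kN/m.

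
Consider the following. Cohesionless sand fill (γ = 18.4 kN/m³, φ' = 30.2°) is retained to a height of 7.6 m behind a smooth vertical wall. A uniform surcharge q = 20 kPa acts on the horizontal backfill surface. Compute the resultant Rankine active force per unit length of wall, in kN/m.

226 kN/m

K_a = tan²(45° − φ/2) = 0.3307.
Soil triangle: ½ K_a γ H² = 0.5×0.3307×18.4×7.6² = 175.7 kN/m.
Surcharge rectangle: K_a q H = 0.3307×20×7.6 = 50.26 kN/m.
Total = 175.7 + 50.26 = 226.0 kN/m.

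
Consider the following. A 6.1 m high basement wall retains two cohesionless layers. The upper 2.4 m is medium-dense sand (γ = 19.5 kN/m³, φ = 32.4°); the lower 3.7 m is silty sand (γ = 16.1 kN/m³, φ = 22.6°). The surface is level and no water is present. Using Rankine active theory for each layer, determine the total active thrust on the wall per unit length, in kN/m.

K_a1 = tan²(45°−32.4°/2) = 0.3022; K_a2 = tan²(45°−22.6°/2) = 0.4448.
Layer 1: σ at base = K_a1 γ₁ h₁ = 14.14 kPa; P₁ = ½×14.14×2.4 = 16.97.
Layer 2: σ_v at top = γ₁h₁ = 46.80; σ_h top = K_a2×46.80 = 20.82; σ_h base = K_a2×(46.80+16.1×3.7) = 47.31.
P₂ = ½(20.82+47.31)×3.7 = 126.0. Total P_a = 16.97+126.0 = 143.0 kN/m.

143 kN/m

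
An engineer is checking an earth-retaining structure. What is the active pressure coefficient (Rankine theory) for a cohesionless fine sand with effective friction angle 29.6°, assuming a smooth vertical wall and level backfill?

0.339

K_a = tan²(45° − φ/2) = tan²(30.20°) = 0.3387.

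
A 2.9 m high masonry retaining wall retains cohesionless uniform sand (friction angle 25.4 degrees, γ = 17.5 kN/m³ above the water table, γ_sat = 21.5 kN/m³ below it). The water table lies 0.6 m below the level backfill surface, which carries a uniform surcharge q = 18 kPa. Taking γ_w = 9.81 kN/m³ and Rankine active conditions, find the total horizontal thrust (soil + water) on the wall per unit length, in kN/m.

70.1 kN/m

K_a = tan²(45° − φ/2) = 0.3996.
γ' = 21.5 − 9.81 = 11.69 kN/m³. h₂ = H − d_w = 2.3 m.
σ'_h: at surface K_a·q = 7.194; at WT K_a(q+γd_w) = 11.39; at base K_a(q+γd_w+γ'h₂) = 22.14 kPa.
P₁ = ½(7.194+11.39)×0.6 = 5.575; P₂ = ½(11.39+22.14)×2.3 = 38.55; P_w = ½γ_w h₂² = 25.95.
Total = 5.575+38.55+25.95 = 70.08 kN/m.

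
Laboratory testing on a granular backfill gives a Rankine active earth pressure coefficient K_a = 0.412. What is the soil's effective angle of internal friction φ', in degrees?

24.6°

K_a = tan²(45° − φ/2) ⇒ 45° − φ/2 = arctan(√0.412) = 32.70°.
φ = 2(45° − 32.70°) = 24.61°.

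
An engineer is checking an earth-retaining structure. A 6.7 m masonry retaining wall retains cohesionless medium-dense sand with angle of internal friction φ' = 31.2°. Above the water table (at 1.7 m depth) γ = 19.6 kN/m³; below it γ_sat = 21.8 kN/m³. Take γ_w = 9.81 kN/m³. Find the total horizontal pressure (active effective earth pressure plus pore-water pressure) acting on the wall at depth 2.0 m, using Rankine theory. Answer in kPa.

K_a = (1 − sin φ)/(1 + sin φ) = 0.3175.
γ' = 21.8 − 9.81 = 11.99 kN/m³.
Effective vertical stress at 2.0 m: σ'_v = 19.6×1.7 + 11.99×0.300 = 36.92 kPa.
σ'_h = K_a σ'_v = 0.3175 × 36.92 = 11.72 kPa; u = γ_w × 0.300 = 2.943 kPa.
Total σ_h = 11.72 + 2.943 = 14.66 kPa.

14.7 kPa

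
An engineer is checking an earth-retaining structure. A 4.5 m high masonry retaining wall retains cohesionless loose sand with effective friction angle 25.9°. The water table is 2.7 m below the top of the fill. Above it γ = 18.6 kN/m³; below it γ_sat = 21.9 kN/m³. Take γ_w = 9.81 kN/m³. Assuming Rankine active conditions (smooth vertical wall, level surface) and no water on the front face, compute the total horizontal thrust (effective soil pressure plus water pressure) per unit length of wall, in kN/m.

85.6 kN/m

K_a = tan²(45° − φ/2) = 0.3920.
γ' = 21.9 − 9.81 = 12.09 kN/m³. Depth below WT = 1.8 m.
σ'_h at WT = K_a γ d_w = 19.69 kPa; at base = 19.69 + K_a γ' × 1.8 = 28.22 kPa.
P₁ (0–2.7 m) = ½×19.69×2.7 = 26.58. P₂ (2.7–4.5 m) = ½(19.69+28.22)×1.8 = 43.11.
P_w = ½ γ_w h₂² = 0.5×9.81×1.8² = 15.89. Total = 26.58+43.11+15.89 = 85.58 kN/m.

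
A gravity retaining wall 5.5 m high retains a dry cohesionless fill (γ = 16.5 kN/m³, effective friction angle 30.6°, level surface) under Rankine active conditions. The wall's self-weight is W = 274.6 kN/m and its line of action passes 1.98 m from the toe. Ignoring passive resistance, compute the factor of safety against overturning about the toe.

K_a = tan²(45° − 30.6°/2) = 0.3253.
P_a = ½K_aγH² = 0.5×0.3253×16.5×5.5² = 81.19 kN/m, acting at H/3 = 1.833 m above the base.
Overturning moment M_o = P_a × H/3 = 81.19 × 1.833 = 148.9.
Resisting moment M_r = W × 1.98 = 274.6 × 1.98 = 543.7.
FS_overturning = M_r/M_o = 543.7/148.9 = 3.653.

3.65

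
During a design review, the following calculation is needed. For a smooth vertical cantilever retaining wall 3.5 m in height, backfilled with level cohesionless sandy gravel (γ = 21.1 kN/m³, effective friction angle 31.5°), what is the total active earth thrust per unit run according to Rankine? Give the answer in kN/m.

K_a = tan²(45° − φ/2) = 0.3136.
P_a = ½ K_a γ H² = 0.5 × 0.3136 × 21.1 × 3.5² = 40.53 kN/m.

40.5 kN/m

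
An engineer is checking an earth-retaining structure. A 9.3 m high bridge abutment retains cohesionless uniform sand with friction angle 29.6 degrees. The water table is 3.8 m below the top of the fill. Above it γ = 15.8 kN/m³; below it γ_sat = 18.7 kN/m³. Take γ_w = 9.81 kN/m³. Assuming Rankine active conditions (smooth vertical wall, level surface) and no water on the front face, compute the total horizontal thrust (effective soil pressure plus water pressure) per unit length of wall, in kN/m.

K_a = tan²(45° − φ/2) = 0.3387.
γ' = 18.7 − 9.81 = 8.890 kN/m³. Depth below WT = 5.5 m.
σ'_h at WT = K_a γ d_w = 20.34 kPa; at base = 20.34 + K_a γ' × 5.5 = 36.90 kPa.
P₁ (0–3.8 m) = ½×20.34×3.8 = 38.64. P₂ (3.8–9.3 m) = ½(20.34+36.90)×5.5 = 157.4.
P_w = ½ γ_w h₂² = 0.5×9.81×5.5² = 148.4. Total = 38.64+157.4+148.4 = 344.4 kN/m.

344 kN/m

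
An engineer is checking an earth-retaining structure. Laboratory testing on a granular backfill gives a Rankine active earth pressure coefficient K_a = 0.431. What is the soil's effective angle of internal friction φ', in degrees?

23.4°

K_a = tan²(45° − φ/2) ⇒ 45° − φ/2 = arctan(√0.431) = 33.29°.
φ = 2(45° − 33.29°) = 23.43°.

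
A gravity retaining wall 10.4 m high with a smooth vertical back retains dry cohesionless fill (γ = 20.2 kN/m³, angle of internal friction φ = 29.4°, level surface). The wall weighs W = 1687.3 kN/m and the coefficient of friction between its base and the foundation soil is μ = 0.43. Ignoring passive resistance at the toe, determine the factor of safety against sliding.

K_a = tan²(45° − 29.4°/2) = 0.3415.
P_a = ½K_aγH² = 0.5×0.3415×20.2×10.4² = 373.0 kN/m, acting at H/3 = 3.467 m above the base.
FS_sliding = μW / P_a = 0.43×1687.3 / 373.0 = 1.945.

1.95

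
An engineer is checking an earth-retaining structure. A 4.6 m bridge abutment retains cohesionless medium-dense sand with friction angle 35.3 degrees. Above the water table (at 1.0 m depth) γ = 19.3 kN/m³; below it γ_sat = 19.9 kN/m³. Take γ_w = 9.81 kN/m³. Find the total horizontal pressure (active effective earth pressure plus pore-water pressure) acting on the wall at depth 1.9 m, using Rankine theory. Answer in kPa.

16.4 kPa

K_a = (1 − sin φ)/(1 + sin φ) = 0.2675.
γ' = 19.9 − 9.81 = 10.09 kN/m³.
Effective vertical stress at 1.9 m: σ'_v = 19.3×1.0 + 10.09×0.900 = 28.38 kPa.
σ'_h = K_a σ'_v = 0.2675 × 28.38 = 7.593 kPa; u = γ_w × 0.900 = 8.829 kPa.
Total σ_h = 7.593 + 8.829 = 16.42 kPa.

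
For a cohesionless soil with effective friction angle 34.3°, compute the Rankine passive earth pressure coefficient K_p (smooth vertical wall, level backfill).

3.58

K_p = (1 + sin φ)/(1 − sin φ) = tan²(45° + 34.3°/2) = 3.582.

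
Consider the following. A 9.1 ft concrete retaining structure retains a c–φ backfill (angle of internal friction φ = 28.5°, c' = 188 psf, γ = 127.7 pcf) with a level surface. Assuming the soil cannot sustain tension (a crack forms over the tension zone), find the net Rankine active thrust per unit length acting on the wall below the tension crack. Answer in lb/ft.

389 lb/ft

K_a = 0.3540; √K_a = 0.5949.
Tension-crack depth z_c = 2c/(γ√K_a) = 2×188/(127.7×0.5949) = 4.949 ft.
σ_a at base = K_a γ H − 2c√K_a = 0.3540×127.7×9.1 − 2×188×0.5949 = 187.6 psf.
P_a = ½ × 187.6 × (H − z_c) = 0.5×187.6×4.151 = 389.4 lb/ft.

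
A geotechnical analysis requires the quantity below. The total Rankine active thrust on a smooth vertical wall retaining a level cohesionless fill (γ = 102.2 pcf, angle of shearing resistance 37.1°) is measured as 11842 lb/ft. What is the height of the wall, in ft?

K_a = 0.2475. P_a = ½ K_a γ H² ⇒ H = √(2P_a/(K_a γ)).
H = √(2×11842/(0.2475×102.2)) = 30.60 ft.

30.6 ft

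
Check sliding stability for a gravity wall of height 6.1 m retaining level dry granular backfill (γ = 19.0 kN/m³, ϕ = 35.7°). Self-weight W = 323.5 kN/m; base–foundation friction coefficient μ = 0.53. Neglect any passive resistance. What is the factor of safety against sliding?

1.84

K_a = tan²(45° − 35.7°/2) = 0.2630.
P_a = ½K_aγH² = 0.5×0.2630×19.0×6.1² = 92.97 kN/m, acting at H/3 = 2.033 m above the base.
FS_sliding = μW / P_a = 0.53×323.5 / 92.97 = 1.844.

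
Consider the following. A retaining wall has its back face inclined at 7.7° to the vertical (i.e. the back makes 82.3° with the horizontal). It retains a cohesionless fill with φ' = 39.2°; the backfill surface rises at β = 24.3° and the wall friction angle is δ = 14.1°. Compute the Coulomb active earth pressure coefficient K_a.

0.363

K_a = sin²(α+φ) / [sin²α · sin(α−δ) · (1 + √{sin(φ+δ)sin(φ−β) / (sin(α−δ)sin(α+β))})²].
With α = 82.3°, φ = 39.2°, δ = 14.1°, β = 24.3°: K_a = 0.3633.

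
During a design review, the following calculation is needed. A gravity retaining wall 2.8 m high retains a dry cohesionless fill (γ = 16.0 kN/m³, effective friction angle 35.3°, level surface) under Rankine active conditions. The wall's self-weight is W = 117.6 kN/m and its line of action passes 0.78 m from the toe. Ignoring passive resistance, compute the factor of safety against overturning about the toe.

5.86

K_a = tan²(45° − 35.3°/2) = 0.2675.
P_a = ½K_aγH² = 0.5×0.2675×16.0×2.8² = 16.78 kN/m, acting at H/3 = 0.9333 m above the base.
Overturning moment M_o = P_a × H/3 = 16.78 × 0.9333 = 15.66.
Resisting moment M_r = W × 0.78 = 117.6 × 0.78 = 91.73.
FS_overturning = M_r/M_o = 91.73/15.66 = 5.857.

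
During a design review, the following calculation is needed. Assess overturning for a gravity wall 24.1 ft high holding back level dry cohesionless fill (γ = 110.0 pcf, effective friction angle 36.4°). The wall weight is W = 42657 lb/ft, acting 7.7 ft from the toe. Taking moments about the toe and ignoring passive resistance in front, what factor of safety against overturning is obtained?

5.02

K_a = tan²(45° − 36.4°/2) = 0.2552.
P_a = ½K_aγH² = 0.5×0.2552×110.0×24.1² = 8151 lb/ft, acting at H/3 = 8.033 ft above the base.
Overturning moment M_o = P_a × H/3 = 8151 × 8.033 = 65480.
Resisting moment M_r = W × 7.7 = 42657 × 7.7 = 328500.
FS_overturning = M_r/M_o = 328500/65480 = 5.016.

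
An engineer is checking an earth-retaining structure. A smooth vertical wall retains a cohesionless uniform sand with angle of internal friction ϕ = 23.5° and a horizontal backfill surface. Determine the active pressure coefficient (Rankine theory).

0.430

K_a = tan²(45° − φ/2) = tan²(33.25°) = 0.4298.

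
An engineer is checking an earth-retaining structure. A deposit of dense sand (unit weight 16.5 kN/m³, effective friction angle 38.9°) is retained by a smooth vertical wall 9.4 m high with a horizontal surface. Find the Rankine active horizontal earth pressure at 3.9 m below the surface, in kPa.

14.7 kPa

K_a = (1 − sin φ)/(1 + sin φ) = 0.2285.
σ_h = K_a γ z = 0.2285 × 16.5 × 3.9 = 14.71 kPa.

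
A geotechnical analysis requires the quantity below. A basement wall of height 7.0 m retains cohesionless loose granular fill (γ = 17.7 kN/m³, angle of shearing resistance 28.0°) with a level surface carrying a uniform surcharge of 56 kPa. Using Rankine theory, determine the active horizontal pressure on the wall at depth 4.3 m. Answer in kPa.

K_a = (1 − sin φ)/(1 + sin φ) = 0.3610.
σ_v = γz + q = 17.7 × 4.3 + 56 = 132.1 kPa.
σ_h = K_a σ_v = 0.3610 × 132.1 = 47.70 kPa.

47.7 kPa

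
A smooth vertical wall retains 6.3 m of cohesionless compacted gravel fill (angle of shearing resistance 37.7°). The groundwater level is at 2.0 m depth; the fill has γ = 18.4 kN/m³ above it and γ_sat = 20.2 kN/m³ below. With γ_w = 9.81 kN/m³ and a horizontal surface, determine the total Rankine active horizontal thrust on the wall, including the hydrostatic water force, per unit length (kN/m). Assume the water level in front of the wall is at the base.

161 kN/m

K_a = tan²(45° − φ/2) = 0.2411.
γ' = 20.2 − 9.81 = 10.39 kN/m³. Depth below WT = 4.3 m.
σ'_h at WT = K_a γ d_w = 8.871 kPa; at base = 8.871 + K_a γ' × 4.3 = 19.64 kPa.
P₁ (0–2.0 m) = ½×8.871×2.0 = 8.871. P₂ (2.0–6.3 m) = ½(8.871+19.64)×4.3 = 61.30.
P_w = ½ γ_w h₂² = 0.5×9.81×4.3² = 90.69. Total = 8.871+61.30+90.69 = 160.9 kN/m.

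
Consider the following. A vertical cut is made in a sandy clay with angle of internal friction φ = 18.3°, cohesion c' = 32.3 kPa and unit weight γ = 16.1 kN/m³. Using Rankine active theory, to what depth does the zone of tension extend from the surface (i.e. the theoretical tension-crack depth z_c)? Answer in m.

5.55 m

K_a = tan²(45° − 18.3°/2) = 0.5221; √K_a = 0.7226.
The active pressure is zero where K_a γ z = 2c√K_a, so z_c = 2c/(γ√K_a) = 2×32.3/(16.1×0.7226) = 5.553 m.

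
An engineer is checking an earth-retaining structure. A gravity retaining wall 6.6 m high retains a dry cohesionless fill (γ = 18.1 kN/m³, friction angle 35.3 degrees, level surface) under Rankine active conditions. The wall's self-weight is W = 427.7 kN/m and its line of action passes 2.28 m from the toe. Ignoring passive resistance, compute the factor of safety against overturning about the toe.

K_a = tan²(45° − 35.3°/2) = 0.2675.
P_a = ½K_aγH² = 0.5×0.2675×18.1×6.6² = 105.5 kN/m, acting at H/3 = 2.200 m above the base.
Overturning moment M_o = P_a × H/3 = 105.5 × 2.200 = 232.0.
Resisting moment M_r = W × 2.28 = 427.7 × 2.28 = 975.2.
FS_overturning = M_r/M_o = 975.2/232.0 = 4.203.

4.20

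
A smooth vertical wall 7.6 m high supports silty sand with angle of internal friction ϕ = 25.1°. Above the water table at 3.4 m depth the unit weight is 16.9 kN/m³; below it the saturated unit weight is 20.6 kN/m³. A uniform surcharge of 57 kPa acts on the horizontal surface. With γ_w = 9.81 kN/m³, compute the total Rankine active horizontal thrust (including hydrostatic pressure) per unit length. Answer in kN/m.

437 kN/m

K_a = tan²(45° − φ/2) = 0.4043.
γ' = 20.6 − 9.81 = 10.79 kN/m³. h₂ = H − d_w = 4.2 m.
σ'_h: at surface K_a·q = 23.04; at WT K_a(q+γd_w) = 46.28; at base K_a(q+γd_w+γ'h₂) = 64.60 kPa.
P₁ = ½(23.04+46.28)×3.4 = 117.8; P₂ = ½(46.28+64.60)×4.2 = 232.8; P_w = ½γ_w h₂² = 86.52.
Total = 117.8+232.8+86.52 = 437.2 kN/m.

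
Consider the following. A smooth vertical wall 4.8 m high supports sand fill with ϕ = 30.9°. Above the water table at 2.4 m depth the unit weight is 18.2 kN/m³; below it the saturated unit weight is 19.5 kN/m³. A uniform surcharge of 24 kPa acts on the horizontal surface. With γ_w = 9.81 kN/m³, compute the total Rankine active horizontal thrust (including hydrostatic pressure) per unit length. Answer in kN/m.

K_a = tan²(45° − φ/2) = 0.3214.
γ' = 19.5 − 9.81 = 9.690 kN/m³. h₂ = H − d_w = 2.4 m.
σ'_h: at surface K_a·q = 7.714; at WT K_a(q+γd_w) = 21.75; at base K_a(q+γd_w+γ'h₂) = 29.23 kPa.
P₁ = ½(7.714+21.75)×2.4 = 35.36; P₂ = ½(21.75+29.23)×2.4 = 61.18; P_w = ½γ_w h₂² = 28.25.
Total = 35.36+61.18+28.25 = 124.8 kN/m.

125 kN/m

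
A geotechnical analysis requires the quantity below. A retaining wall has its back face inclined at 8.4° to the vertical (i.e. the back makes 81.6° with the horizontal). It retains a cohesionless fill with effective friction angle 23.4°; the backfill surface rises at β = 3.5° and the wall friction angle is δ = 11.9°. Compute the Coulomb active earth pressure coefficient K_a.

K_a = sin²(α+φ) / [sin²α · sin(α−δ) · (1 + √{sin(φ+δ)sin(φ−β) / (sin(α−δ)sin(α+β))})²].
With α = 81.6°, φ = 23.4°, δ = 11.9°, β = 3.5°: K_a = 0.4777.

0.478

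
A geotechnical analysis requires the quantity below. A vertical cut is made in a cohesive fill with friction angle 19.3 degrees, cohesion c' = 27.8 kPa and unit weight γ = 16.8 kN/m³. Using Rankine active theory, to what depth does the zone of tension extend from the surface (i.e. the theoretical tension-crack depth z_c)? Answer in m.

4.67 m

K_a = tan²(45° − 19.3°/2) = 0.5032; √K_a = 0.7094.
The active pressure is zero where K_a γ z = 2c√K_a, so z_c = 2c/(γ√K_a) = 2×27.8/(16.8×0.7094) = 4.666 m.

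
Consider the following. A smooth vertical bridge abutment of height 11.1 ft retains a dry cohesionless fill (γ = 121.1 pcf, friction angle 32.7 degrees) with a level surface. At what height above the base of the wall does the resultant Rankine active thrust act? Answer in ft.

K_a = 0.2985.
The pressure distribution is triangular, so the resultant acts at H/3 above the base = 11.1/3 = 3.700 ft.

3.70 ft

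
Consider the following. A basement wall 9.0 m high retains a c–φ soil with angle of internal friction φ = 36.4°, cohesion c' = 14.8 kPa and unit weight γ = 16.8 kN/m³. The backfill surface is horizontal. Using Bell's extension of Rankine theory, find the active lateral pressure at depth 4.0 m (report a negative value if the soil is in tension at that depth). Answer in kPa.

K_a = (1 − sin φ)/(1 + sin φ) = 0.2552.
σ_a = K_a γ z − 2c√K_a = 0.2552×16.8×4.0 − 2×14.8×0.5051 = 2.195 kPa.

2.19 kPa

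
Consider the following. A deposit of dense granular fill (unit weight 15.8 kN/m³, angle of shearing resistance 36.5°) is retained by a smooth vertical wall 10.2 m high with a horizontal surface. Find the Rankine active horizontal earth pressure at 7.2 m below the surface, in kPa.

K_a = (1 − sin φ)/(1 + sin φ) = 0.2541.
σ_h = K_a γ z = 0.2541 × 15.8 × 7.2 = 28.90 kPa.

28.9 kPa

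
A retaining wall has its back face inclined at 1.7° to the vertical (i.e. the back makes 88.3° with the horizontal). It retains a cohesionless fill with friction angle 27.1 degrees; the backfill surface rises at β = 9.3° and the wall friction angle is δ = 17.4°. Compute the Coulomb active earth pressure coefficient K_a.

0.396

K_a = sin²(α+φ) / [sin²α · sin(α−δ) · (1 + √{sin(φ+δ)sin(φ−β) / (sin(α−δ)sin(α+β))})²].
With α = 88.3°, φ = 27.1°, δ = 17.4°, β = 9.3°: K_a = 0.3955.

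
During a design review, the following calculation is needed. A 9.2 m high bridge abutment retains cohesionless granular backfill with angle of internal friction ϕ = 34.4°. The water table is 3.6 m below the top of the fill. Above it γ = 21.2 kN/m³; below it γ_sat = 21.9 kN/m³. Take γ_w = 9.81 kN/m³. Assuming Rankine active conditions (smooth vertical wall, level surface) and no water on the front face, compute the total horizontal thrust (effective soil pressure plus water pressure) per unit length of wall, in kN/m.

364 kN/m

K_a = tan²(45° − φ/2) = 0.2780.
γ' = 21.9 − 9.81 = 12.09 kN/m³. Depth below WT = 5.6 m.
σ'_h at WT = K_a γ d_w = 21.22 kPa; at base = 21.22 + K_a γ' × 5.6 = 40.04 kPa.
P₁ (0–3.6 m) = ½×21.22×3.6 = 38.19. P₂ (3.6–9.2 m) = ½(21.22+40.04)×5.6 = 171.5.
P_w = ½ γ_w h₂² = 0.5×9.81×5.6² = 153.8. Total = 38.19+171.5+153.8 = 363.5 kN/m.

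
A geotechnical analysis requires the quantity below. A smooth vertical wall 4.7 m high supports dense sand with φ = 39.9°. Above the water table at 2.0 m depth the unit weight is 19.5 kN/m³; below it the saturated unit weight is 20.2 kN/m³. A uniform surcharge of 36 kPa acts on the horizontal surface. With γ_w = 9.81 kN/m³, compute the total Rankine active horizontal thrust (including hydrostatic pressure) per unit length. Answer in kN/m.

K_a = tan²(45° − φ/2) = 0.2184.
γ' = 20.2 − 9.81 = 10.39 kN/m³. h₂ = H − d_w = 2.7 m.
σ'_h: at surface K_a·q = 7.864; at WT K_a(q+γd_w) = 16.38; at base K_a(q+γd_w+γ'h₂) = 22.51 kPa.
P₁ = ½(7.864+16.38)×2.0 = 24.25; P₂ = ½(16.38+22.51)×2.7 = 52.51; P_w = ½γ_w h₂² = 35.76.
Total = 24.25+52.51+35.76 = 112.5 kN/m.

113 kN/m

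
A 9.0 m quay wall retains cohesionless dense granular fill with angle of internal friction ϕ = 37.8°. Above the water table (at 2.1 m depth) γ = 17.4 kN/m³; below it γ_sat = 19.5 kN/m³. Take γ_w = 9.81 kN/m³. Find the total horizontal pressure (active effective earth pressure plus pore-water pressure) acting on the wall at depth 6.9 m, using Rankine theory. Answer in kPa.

K_a = (1 − sin φ)/(1 + sin φ) = 0.2400.
γ' = 19.5 − 9.81 = 9.690 kN/m³.
Effective vertical stress at 6.9 m: σ'_v = 17.4×2.1 + 9.690×4.80 = 83.05 kPa.
σ'_h = K_a σ'_v = 0.2400 × 83.05 = 19.93 kPa; u = γ_w × 4.80 = 47.09 kPa.
Total σ_h = 19.93 + 47.09 = 67.02 kPa.

67.0 kPa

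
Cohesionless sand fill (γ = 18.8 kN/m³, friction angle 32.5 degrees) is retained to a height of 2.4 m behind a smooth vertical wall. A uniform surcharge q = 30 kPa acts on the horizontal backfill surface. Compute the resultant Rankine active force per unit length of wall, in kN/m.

38.0 kN/m

K_a = tan²(45° − φ/2) = 0.3010.
Soil triangle: ½ K_a γ H² = 0.5×0.3010×18.8×2.4² = 16.30 kN/m.
Surcharge rectangle: K_a q H = 0.3010×30×2.4 = 21.67 kN/m.
Total = 16.30 + 21.67 = 37.97 kN/m.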